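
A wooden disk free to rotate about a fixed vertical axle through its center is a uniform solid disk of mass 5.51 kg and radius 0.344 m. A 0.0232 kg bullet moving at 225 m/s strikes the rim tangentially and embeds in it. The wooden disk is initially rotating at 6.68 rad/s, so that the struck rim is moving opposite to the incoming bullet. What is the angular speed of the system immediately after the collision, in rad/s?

The axle reaction passes through the axle and exerts no torque about it; angular momentum about the axle is conserved through the impact.
I_p = ½(5.51)(0.344)² = 0.3260 kg·m². Taking the sense of the bullet's angular momentum as positive, L_{bullet} = m v R = (0.0232)(225)(0.344) = 1.796 kg·m²/s.
L_i = −I_p ω_p + m v R = −(0.3260)(6.68) + 1.796 = -0.3821 kg·m²/s.
After sticking, I_f = I_p + m R² = 0.3260 + (0.0232)(0.344)² = 0.3288 kg·m².
ω_f = L_i / I_f = -0.3821 / 0.3288 = -1.162 rad/s.

|ω_f| ≈ 1.16 rad/s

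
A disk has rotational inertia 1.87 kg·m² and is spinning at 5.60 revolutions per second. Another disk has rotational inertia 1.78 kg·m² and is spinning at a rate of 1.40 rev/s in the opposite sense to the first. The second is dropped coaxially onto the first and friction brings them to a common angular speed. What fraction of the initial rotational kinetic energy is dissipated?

No external torque acts about the common axis, so total angular momentum is conserved.
Taking A's sense as positive: L = (1.870)(5.60) − (1.780)(1.40) = 7.980 kg·m²·rev/s.
Combined I = 1.870 + 1.780 = 3.650 kg·m².
ω_f = L / I = 7.980 / 3.650 = 2.186 rev/s.
KE_i = ½ΣIω² = 1226 J; KE_f = ½(3.650)(13.74)² = 344.4 J.
Fraction dissipated = (KE_i − KE_f)/KE_i = 0.7192.

fraction ≈ 0.719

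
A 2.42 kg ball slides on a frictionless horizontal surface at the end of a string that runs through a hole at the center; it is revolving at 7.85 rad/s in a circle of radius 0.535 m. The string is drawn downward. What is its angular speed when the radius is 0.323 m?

The constraining force is radial, so m r² ω about the center is conserved.
ω₂ = ω₁ (r₁/r₂)² = (7.85)(0.535/0.323)² = 21.54 rad/s.

ω₂ ≈ 21.5 rad/s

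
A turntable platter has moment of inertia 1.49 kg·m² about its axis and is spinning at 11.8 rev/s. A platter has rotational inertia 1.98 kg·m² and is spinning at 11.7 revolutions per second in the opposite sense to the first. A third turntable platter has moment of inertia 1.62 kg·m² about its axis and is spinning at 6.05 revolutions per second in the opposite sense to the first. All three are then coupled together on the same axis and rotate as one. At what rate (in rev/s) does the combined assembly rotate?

|ω_f| ≈ 3.02 rev/s

The coupling torques are internal; angular momentum about the shared axis is conserved.
Taking A's sense as positive: L = (1.490)(11.8) − (1.980)(11.7) − (1.620)(6.05) = -15.38 kg·m²·rev/s.
Combined I = 1.490 + 1.980 + 1.620 = 5.090 kg·m².
ω_f = L / I = -15.38 / 5.090 = -3.023 rev/s.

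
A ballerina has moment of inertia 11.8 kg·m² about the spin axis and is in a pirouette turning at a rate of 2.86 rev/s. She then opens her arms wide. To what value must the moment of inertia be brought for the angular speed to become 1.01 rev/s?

I₂ ≈ 33.4 kg·m²

No external torque acts about the spin axis, so angular momentum is conserved.
I₂ = I₁ω₁ / ω₂ = (11.8)(2.86) / (1.01) = 33.41 kg·m².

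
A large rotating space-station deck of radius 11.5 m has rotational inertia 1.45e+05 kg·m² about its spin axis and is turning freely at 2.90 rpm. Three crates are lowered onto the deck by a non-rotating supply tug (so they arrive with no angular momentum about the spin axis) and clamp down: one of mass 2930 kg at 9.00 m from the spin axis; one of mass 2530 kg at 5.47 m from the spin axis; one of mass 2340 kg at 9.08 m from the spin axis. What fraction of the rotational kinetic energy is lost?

fraction ≈ 0.777

The added mass arrives with no angular momentum about the spin axis, and any external torque about the spin axis is negligible, so the system's angular momentum is conserved.
Added inertia Σmr² = (2930)(9.00)² + (2530)(5.47)² + (2340)(9.08)² = 5.060e+05 kg·m²; I_f = 1.450e+05 + 5.060e+05 = 6.510e+05 kg·m².
ω_f = I_p ω_i / I_f = (1.450e+05)(2.90) / 6.510e+05 = 0.6460 rpm.
KE_i = ½(1.450e+05)(0.3037 rad/s)² = 6686 J; KE_f = ½(6.510e+05)(0.06765)² = 1489 J.
Fraction lost = 0.7773.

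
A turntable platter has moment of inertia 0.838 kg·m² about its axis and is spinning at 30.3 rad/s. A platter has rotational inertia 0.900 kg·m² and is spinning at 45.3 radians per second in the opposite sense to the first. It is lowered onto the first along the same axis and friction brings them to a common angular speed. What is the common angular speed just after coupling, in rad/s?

The coupling torques are internal; angular momentum about the shared axis is conserved.
Taking A's sense as positive: L = (0.8380)(30.3) − (0.9000)(45.3) = -15.38 kg·m²·rad/s.
Combined I = 0.8380 + 0.9000 = 1.738 kg·m².
ω_f = L / I = -15.38 / 1.738 = -8.848 rad/s.

|ω_f| ≈ 8.85 rad/s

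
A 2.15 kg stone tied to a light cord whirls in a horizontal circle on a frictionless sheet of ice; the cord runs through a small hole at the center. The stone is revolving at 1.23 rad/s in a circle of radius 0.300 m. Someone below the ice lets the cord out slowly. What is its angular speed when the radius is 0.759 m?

ω₂ ≈ 0.192 rad/s

No torque about the axis ⇒ m r₁² ω₁ = m r₂² ω₂.
ω₂ = ω₁ (r₁/r₂)² = (1.23)(0.300/0.759)² = 0.1922 rad/s.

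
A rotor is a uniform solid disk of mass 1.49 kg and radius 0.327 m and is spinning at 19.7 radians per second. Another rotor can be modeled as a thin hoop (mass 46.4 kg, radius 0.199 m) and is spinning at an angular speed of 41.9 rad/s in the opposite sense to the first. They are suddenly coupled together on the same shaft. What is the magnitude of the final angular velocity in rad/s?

No external torque acts about the common axis, so total angular momentum is conserved.
Moments of inertia: I_A = ½(1.49)(0.327)² = 0.07966 kg·m²; I_B = (46.4)(0.199)² = 1.837 kg·m².
Taking A's sense as positive: L = (0.07966)(19.7) − (1.837)(41.9) = -75.42 kg·m²·rad/s.
Combined I = 0.07966 + 1.837 = 1.917 kg·m².
ω_f = L / I = -75.42 / 1.917 = -39.34 rad/s.

|ω_f| ≈ 39.3 rad/s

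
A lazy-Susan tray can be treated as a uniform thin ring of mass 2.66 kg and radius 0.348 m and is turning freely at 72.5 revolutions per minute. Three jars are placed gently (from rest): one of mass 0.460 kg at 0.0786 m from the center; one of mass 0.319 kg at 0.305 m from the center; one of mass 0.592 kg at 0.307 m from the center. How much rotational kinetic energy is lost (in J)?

The added mass arrives with no angular momentum about the center, and any external torque about the center is negligible, so the system's angular momentum is conserved.
I_p = (2.66)(0.348)² = 0.3221 kg·m².
Added inertia Σmr² = (0.460)(0.0786)² + (0.319)(0.305)² + (0.592)(0.307)² = 0.08831 kg·m²; I_f = 0.3221 + 0.08831 = 0.4104 kg·m².
ω_f = I_p ω_i / I_f = (0.3221)(72.5) / 0.4104 = 56.90 rpm.
KE_i = ½(0.3221)(7.592 rad/s)² = 9.284 J; KE_f = ½(0.4104)(5.959)² = 7.287 J.

energy lost ≈ 2.00 J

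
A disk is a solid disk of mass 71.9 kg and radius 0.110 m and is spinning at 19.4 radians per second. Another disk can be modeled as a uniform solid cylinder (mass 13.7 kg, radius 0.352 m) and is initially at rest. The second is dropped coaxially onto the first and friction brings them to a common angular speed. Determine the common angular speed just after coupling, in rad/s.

|ω_f| ≈ 6.57 rad/s

The coupling torques are internal; angular momentum about the shared axis is conserved.
Moments of inertia: I_A = ½(71.9)(0.110)² = 0.4350 kg·m²; I_B = ½(13.7)(0.352)² = 0.8487 kg·m².
Taking A's sense as positive: L = (0.4350)(19.4) = 8.439 kg·m²·rad/s.
Combined I = 0.4350 + 0.8487 = 1.284 kg·m².
ω_f = L / I = 8.439 / 1.284 = 6.574 rad/s.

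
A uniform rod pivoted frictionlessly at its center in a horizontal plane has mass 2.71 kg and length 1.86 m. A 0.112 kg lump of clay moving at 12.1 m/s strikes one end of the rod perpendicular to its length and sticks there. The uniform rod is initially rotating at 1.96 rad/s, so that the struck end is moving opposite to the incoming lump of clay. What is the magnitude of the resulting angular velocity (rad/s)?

|ω_f| ≈ 0.309 rad/s

The axle reaction passes through the pivot and exerts no torque about it; angular momentum about the pivot is conserved through the impact.
I_p = (1/12)(2.71)(1.86)² = 0.7813 kg·m². Taking the sense of the lump of clay's angular momentum as positive, L_{lump} = m v R = (0.112)(12.1)(1.86/2) = 1.260 kg·m²/s.
L_i = −I_p ω_p + m v R = −(0.7813)(1.96) + 1.260 = -0.2710 kg·m²/s.
After sticking, I_f = I_p + m R² = 0.7813 + (0.112)(1.86/2)² = 0.8782 kg·m².
ω_f = L_i / I_f = -0.2710 / 0.8782 = -0.3086 rad/s.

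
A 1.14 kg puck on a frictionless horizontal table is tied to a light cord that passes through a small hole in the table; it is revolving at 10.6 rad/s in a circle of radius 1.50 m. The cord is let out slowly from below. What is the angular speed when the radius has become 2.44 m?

ω₂ ≈ 4.01 rad/s

The constraining force is radial, so m r² ω about the center is conserved.
ω₂ = ω₁ (r₁/r₂)² = (10.6)(1.50/2.44)² = 4.006 rad/s.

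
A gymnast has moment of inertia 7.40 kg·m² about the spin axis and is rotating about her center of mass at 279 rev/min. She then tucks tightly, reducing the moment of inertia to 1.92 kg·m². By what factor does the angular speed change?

ω₂/ω₁ ≈ 3.85

With no external torque about the axis, L is conserved: I₁ω₁ = I₂ω₂.
ω₂/ω₁ = I₁/I₂ = 7.400 / 1.920 = 3.854.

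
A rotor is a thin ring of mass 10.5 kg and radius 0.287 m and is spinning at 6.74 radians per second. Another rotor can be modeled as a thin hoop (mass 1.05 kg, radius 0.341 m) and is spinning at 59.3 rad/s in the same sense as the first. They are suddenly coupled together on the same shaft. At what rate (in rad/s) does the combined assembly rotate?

|ω_f| ≈ 13.2 rad/s

The coupling torques are internal; angular momentum about the shared axis is conserved.
Moments of inertia: I_A = (10.5)(0.287)² = 0.8649 kg·m²; I_B = (1.05)(0.341)² = 0.1221 kg·m².
Taking A's sense as positive: L = (0.8649)(6.74) + (0.1221)(59.3) = 13.07 kg·m²·rad/s.
Combined I = 0.8649 + 0.1221 = 0.9870 kg·m².
ω_f = L / I = 13.07 / 0.9870 = 13.24 rad/s.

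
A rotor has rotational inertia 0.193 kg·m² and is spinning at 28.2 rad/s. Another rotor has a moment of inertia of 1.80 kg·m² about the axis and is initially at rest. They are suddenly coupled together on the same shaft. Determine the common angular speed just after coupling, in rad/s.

The coupling torques are internal; angular momentum about the shared axis is conserved.
Taking A's sense as positive: L = (0.1930)(28.2) = 5.443 kg·m²·rad/s.
Combined I = 0.1930 + 1.800 = 1.993 kg·m².
ω_f = L / I = 5.443 / 1.993 = 2.731 rad/s.

|ω_f| ≈ 2.73 rad/s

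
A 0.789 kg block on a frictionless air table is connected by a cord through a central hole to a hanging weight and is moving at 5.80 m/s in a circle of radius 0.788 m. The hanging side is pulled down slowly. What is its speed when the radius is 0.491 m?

v₂ ≈ 9.31 m/s

The only horizontal force on the mass is along the cord (radial), so it exerts no torque about the hole and angular momentum m v r is conserved.
v₂ = v₁ r₁ / r₂ = (5.80)(0.788) / (0.491) = 9.308 m/s.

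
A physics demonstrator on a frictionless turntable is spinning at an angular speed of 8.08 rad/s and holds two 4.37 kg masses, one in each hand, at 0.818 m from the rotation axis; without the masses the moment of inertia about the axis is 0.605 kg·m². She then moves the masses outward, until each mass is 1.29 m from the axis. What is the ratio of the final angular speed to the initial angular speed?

ω₂/ω₁ ≈ 0.426

With no external torque about the axis, L is conserved: I₁ω₁ = I₂ω₂.
I₁ = 0.605 + 2(4.37)(0.818)² = 6.453 kg·m²; I₂ = 0.605 + 2(4.37)(1.29)² = 15.15 kg·m².
ω₂/ω₁ = I₁/I₂ = 6.453 / 15.15 = 0.4260.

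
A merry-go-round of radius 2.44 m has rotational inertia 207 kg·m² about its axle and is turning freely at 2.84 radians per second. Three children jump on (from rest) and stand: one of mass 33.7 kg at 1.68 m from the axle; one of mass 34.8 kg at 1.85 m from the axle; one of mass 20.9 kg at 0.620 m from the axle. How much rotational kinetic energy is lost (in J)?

The added mass arrives with no angular momentum about the axle, and any external torque about the axle is negligible, so the system's angular momentum is conserved.
Added inertia Σmr² = (33.7)(1.68)² + (34.8)(1.85)² + (20.9)(0.620)² = 222.3 kg·m²; I_f = 207.0 + 222.3 = 429.3 kg·m².
ω_f = I_p ω_i / I_f = (207.0)(2.84) / 429.3 = 1.370 rad/s.
KE_i = ½(207.0)(2.840 rad/s)² = 834.8 J; KE_f = ½(429.3)(1.370)² = 402.6 J.

energy lost ≈ 432 J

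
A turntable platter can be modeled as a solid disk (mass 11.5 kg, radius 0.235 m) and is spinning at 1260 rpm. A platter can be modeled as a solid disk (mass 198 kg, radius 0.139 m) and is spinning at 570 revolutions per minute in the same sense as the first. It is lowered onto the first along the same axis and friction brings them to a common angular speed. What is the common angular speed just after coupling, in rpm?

No external torque acts about the common axis, so total angular momentum is conserved.
Moments of inertia: I_A = ½(11.5)(0.235)² = 0.3175 kg·m²; I_B = ½(198)(0.139)² = 1.913 kg·m².
Taking A's sense as positive: L = (0.3175)(1260) + (1.913)(570) = 1490 kg·m²·rpm.
Combined I = 0.3175 + 1.913 = 2.230 kg·m².
ω_f = L / I = 1490 / 2.230 = 668.2 rpm.

|ω_f| ≈ 668 rpm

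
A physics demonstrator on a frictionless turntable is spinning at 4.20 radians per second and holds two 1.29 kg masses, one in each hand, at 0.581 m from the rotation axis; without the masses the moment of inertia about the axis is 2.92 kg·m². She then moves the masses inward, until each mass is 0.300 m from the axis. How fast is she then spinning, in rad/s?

With no external torque about the axis, L is conserved: I₁ω₁ = I₂ω₂.
I₁ = 2.92 + 2(1.29)(0.581)² = 3.791 kg·m²; I₂ = 2.92 + 2(1.29)(0.300)² = 3.152 kg·m².
ω₂ = I₁ω₁ / I₂ = (3.791)(4.20 rad/s) / (3.152) = 5.051 rad/s.

ω₂ ≈ 5.05 rad/s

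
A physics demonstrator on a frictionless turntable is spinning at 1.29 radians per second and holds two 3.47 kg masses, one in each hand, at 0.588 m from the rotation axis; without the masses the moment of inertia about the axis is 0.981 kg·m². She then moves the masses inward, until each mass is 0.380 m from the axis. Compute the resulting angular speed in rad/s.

ω₂ ≈ 2.20 rad/s

Angular momentum about the spin axis is conserved since the torque about it is zero.
I₁ = 0.981 + 2(3.47)(0.588)² = 3.380 kg·m²; I₂ = 0.981 + 2(3.47)(0.380)² = 1.983 kg·m².
ω₂ = I₁ω₁ / I₂ = (3.380)(1.29 rad/s) / (1.983) = 2.199 rad/s.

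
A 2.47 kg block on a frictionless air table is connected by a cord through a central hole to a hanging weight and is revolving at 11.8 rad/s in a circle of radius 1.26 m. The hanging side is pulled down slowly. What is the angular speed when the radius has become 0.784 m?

ω₂ ≈ 30.5 rad/s

The constraining force is radial, so m r² ω about the center is conserved.
ω₂ = ω₁ (r₁/r₂)² = (11.8)(1.26/0.784)² = 30.48 rad/s.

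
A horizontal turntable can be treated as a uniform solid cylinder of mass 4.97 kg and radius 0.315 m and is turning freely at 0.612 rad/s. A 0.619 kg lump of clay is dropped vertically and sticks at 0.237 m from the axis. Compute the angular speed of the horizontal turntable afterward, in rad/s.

ω_f ≈ 0.536 rad/s

No external torque acts about the axis; L_before = L_after.
I_p = ½(4.97)(0.315)² = 0.2466 kg·m².
Added inertia Σmr² = (0.619)(0.237)² = 0.03477 kg·m²; I_f = 0.2466 + 0.03477 = 0.2813 kg·m².
ω_f = I_p ω_i / I_f = (0.2466)(0.612) / 0.2813 = 0.5364 rad/s.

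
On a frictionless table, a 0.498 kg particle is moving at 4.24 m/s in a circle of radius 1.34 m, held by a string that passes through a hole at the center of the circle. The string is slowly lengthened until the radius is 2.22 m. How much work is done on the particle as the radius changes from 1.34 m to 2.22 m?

W ≈ -2.85 J

Central (radial) force ⇒ zero torque about the center ⇒ m v r is constant.
v₂ = v₁ r₁ / r₂ = (4.24)(1.34) / (2.22) = 2.559 m/s.
W = ΔKE = ½m(v₂² − v₁²) = -2.845 J.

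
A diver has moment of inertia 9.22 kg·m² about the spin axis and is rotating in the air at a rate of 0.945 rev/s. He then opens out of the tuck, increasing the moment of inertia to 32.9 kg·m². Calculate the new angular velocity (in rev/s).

No external torque acts about the spin axis, so angular momentum is conserved.
ω₂ = I₁ω₁ / I₂ = (9.220)(0.945 rev/s) / (32.90) = 0.2648 rev/s.

ω₂ ≈ 0.265 rev/s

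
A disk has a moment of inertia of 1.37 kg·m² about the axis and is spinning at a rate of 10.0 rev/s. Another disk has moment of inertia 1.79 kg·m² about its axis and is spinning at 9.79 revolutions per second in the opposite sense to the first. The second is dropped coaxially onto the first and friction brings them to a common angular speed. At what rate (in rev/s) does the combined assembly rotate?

No external torque acts about the common axis, so total angular momentum is conserved.
Taking A's sense as positive: L = (1.370)(10.0) − (1.790)(9.79) = -3.824 kg·m²·rev/s.
Combined I = 1.370 + 1.790 = 3.160 kg·m².
ω_f = L / I = -3.824 / 3.160 = -1.210 rev/s.

|ω_f| ≈ 1.21 rev/s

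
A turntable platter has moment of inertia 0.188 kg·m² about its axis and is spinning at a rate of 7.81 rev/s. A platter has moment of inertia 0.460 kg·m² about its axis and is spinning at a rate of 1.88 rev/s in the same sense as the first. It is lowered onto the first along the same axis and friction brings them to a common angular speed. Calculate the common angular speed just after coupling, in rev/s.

|ω_f| ≈ 3.60 rev/s

No external torque acts about the common axis, so total angular momentum is conserved.
Taking A's sense as positive: L = (0.1880)(7.81) + (0.4600)(1.88) = 2.333 kg·m²·rev/s.
Combined I = 0.1880 + 0.4600 = 0.6480 kg·m².
ω_f = L / I = 2.333 / 0.6480 = 3.600 rev/s.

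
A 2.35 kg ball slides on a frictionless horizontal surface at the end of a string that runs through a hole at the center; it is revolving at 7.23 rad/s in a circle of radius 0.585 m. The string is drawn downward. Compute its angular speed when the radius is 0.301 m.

The constraining force is radial, so m r² ω about the center is conserved.
ω₂ = ω₁ (r₁/r₂)² = (7.23)(0.585/0.301)² = 27.31 rad/s.

ω₂ ≈ 27.3 rad/s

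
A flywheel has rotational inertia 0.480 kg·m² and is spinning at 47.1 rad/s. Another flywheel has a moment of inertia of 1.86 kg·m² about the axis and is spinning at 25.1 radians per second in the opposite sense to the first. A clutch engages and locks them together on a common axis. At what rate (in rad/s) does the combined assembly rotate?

|ω_f| ≈ 10.3 rad/s

No external torque acts about the common axis, so total angular momentum is conserved.
Taking A's sense as positive: L = (0.4800)(47.1) − (1.860)(25.1) = -24.08 kg·m²·rad/s.
Combined I = 0.4800 + 1.860 = 2.340 kg·m².
ω_f = L / I = -24.08 / 2.340 = -10.29 rad/s.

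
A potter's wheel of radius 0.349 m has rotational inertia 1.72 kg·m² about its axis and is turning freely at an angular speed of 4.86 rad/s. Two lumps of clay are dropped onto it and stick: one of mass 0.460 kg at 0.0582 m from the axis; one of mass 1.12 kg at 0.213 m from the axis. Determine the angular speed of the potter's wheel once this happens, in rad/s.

ω_f ≈ 4.72 rad/s

No external torque acts about the axis; L_before = L_after.
Added inertia Σmr² = (0.460)(0.0582)² + (1.12)(0.213)² = 0.05237 kg·m²; I_f = 1.720 + 0.05237 = 1.772 kg·m².
ω_f = I_p ω_i / I_f = (1.720)(4.86) / 1.772 = 4.716 rad/s.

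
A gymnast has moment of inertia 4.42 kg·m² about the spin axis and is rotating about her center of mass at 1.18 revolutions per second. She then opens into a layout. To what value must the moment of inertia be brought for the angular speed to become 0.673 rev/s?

I₂ ≈ 7.75 kg·m²

No external torque acts about the spin axis, so angular momentum is conserved.
I₂ = I₁ω₁ / ω₂ = (4.42)(1.18) / (0.673) = 7.750 kg·m².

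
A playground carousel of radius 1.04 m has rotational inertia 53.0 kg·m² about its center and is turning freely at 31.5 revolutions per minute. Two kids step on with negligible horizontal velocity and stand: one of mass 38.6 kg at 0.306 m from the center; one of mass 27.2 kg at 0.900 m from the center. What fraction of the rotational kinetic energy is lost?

No external torque acts about the center; L_before = L_after.
Added inertia Σmr² = (38.6)(0.306)² + (27.2)(0.900)² = 25.65 kg·m²; I_f = 53.00 + 25.65 = 78.65 kg·m².
ω_f = I_p ω_i / I_f = (53.00)(31.5) / 78.65 = 21.23 rpm.
KE_i = ½(53.00)(3.299 rad/s)² = 288.4 J; KE_f = ½(78.65)(2.223)² = 194.3 J.
Fraction lost = 0.3261.

fraction ≈ 0.326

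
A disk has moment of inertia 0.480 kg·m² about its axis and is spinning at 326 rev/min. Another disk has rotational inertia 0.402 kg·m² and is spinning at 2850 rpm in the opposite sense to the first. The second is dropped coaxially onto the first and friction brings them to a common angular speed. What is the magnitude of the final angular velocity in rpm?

|ω_f| ≈ 1120 rpm

The coupling torques are internal; angular momentum about the shared axis is conserved.
Taking A's sense as positive: L = (0.4800)(326) − (0.4020)(2850) = -989.2 kg·m²·rpm.
Combined I = 0.4800 + 0.4020 = 0.8820 kg·m².
ω_f = L / I = -989.2 / 0.8820 = -1122 rpm.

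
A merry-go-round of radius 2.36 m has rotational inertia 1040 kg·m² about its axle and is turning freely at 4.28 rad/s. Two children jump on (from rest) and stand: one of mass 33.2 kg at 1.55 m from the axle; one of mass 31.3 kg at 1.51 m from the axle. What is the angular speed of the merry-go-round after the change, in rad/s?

ω_f ≈ 3.74 rad/s

No external torque acts about the axle; L_before = L_after.
Added inertia Σmr² = (33.2)(1.55)² + (31.3)(1.51)² = 151.1 kg·m²; I_f = 1040 + 151.1 = 1191 kg·m².
ω_f = I_p ω_i / I_f = (1040)(4.28) / 1191 = 3.737 rad/s.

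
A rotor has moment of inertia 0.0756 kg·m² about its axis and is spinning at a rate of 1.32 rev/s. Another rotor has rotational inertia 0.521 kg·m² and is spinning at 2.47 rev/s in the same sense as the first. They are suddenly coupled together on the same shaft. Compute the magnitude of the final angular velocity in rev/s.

|ω_f| ≈ 2.32 rev/s

No external torque acts about the common axis, so total angular momentum is conserved.
Taking A's sense as positive: L = (0.07560)(1.32) + (0.5210)(2.47) = 1.387 kg·m²·rev/s.
Combined I = 0.07560 + 0.5210 = 0.5966 kg·m².
ω_f = L / I = 1.387 / 0.5966 = 2.324 rev/s.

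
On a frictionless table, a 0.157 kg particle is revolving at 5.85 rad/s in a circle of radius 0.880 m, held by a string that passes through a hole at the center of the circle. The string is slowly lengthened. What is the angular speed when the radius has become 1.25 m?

The constraining force is radial, so m r² ω about the center is conserved.
ω₂ = ω₁ (r₁/r₂)² = (5.85)(0.880/1.25)² = 2.899 rad/s.

ω₂ ≈ 2.90 rad/s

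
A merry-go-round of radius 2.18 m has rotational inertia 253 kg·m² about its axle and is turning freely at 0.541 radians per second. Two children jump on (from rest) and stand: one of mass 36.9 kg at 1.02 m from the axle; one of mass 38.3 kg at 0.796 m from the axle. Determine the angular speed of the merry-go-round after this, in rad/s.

The added mass arrives with no angular momentum about the axle, and any external torque about the axle is negligible, so the system's angular momentum is conserved.
Added inertia Σmr² = (36.9)(1.02)² + (38.3)(0.796)² = 62.66 kg·m²; I_f = 253.0 + 62.66 = 315.7 kg·m².
ω_f = I_p ω_i / I_f = (253.0)(0.541) / 315.7 = 0.4336 rad/s.

ω_f ≈ 0.434 rad/s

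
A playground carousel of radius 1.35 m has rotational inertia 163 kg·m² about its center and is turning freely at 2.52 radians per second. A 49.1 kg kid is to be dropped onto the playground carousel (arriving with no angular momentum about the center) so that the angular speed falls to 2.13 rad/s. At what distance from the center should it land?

r ≈ 0.780 m

No external torque acts about the center; L_before = L_after.
I_p ω_i = (I_p + m r²) ω_f ⇒ m r² = I_p(ω_i/ω_f − 1) = 163.0(2.52/2.13 − 1) = 29.85 kg·m².
r = √(29.85/49.1) = 0.7796 m.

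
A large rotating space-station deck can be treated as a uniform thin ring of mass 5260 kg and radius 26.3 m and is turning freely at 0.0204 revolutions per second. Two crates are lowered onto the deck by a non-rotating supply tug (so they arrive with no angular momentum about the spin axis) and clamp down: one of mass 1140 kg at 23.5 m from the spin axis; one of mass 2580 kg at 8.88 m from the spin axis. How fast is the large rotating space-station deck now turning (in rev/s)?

ω_f ≈ 0.0166 rev/s

No external torque acts about the spin axis; L_before = L_after.
I_p = (5260)(26.3)² = 3.638e+06 kg·m².
Added inertia Σmr² = (1140)(23.5)² + (2580)(8.88)² = 8.330e+05 kg·m²; I_f = 3.638e+06 + 8.330e+05 = 4.471e+06 kg·m².
ω_f = I_p ω_i / I_f = (3.638e+06)(0.0204) / 4.471e+06 = 0.01660 rev/s.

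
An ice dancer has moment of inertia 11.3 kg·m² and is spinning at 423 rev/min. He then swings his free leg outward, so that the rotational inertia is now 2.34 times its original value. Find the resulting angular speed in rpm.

With no external torque about the axis, L is conserved: I₁ω₁ = I₂ω₂.
I₂ = 2.34 × 11.3 = 26.44 kg·m².
ω₂ = I₁ω₁ / I₂ = (11.30)(423 rpm) / (26.44) = 180.8 rpm.

ω₂ ≈ 181 rpm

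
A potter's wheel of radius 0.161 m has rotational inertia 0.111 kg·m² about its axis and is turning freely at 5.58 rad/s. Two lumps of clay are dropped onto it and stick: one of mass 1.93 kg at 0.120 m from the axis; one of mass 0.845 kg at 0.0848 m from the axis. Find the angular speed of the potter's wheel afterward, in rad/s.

The added mass arrives with no angular momentum about the axis, and any external torque about the axis is negligible, so the system's angular momentum is conserved.
Added inertia Σmr² = (1.93)(0.120)² + (0.845)(0.0848)² = 0.03387 kg·m²; I_f = 0.1110 + 0.03387 = 0.1449 kg·m².
ω_f = I_p ω_i / I_f = (0.1110)(5.58) / 0.1449 = 4.275 rad/s.

ω_f ≈ 4.28 rad/s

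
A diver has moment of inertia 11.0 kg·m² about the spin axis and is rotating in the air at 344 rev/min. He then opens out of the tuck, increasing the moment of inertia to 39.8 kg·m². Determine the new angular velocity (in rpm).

ω₂ ≈ 95.1 rpm

Angular momentum about the spin axis is conserved since the torque about it is zero.
ω₂ = I₁ω₁ / I₂ = (11.00)(344 rpm) / (39.80) = 95.08 rpm.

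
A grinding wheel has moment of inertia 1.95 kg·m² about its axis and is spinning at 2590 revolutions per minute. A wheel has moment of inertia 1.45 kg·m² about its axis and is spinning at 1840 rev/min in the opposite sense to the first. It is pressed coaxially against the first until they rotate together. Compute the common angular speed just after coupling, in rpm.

|ω_f| ≈ 701 rpm

The coupling torques are internal; angular momentum about the shared axis is conserved.
Taking A's sense as positive: L = (1.950)(2590) − (1.450)(1840) = 2382 kg·m²·rpm.
Combined I = 1.950 + 1.450 = 3.400 kg·m².
ω_f = L / I = 2382 / 3.400 = 700.7 rpm.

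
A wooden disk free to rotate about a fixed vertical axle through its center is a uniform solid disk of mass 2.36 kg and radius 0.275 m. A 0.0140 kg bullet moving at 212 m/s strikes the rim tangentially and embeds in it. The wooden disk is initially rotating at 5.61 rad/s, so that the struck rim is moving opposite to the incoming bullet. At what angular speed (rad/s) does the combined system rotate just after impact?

About the axle the impulsive forces during the collision are internal, so angular momentum about that axis is conserved.
I_p = ½(2.36)(0.275)² = 0.08924 kg·m². Taking the sense of the bullet's angular momentum as positive, L_{bullet} = m v R = (0.0140)(212)(0.275) = 0.8162 kg·m²/s.
L_i = −I_p ω_p + m v R = −(0.08924)(5.61) + 0.8162 = 0.3156 kg·m²/s.
After sticking, I_f = I_p + m R² = 0.08924 + (0.0140)(0.275)² = 0.09030 kg·m².
ω_f = L_i / I_f = 0.3156 / 0.09030 = 3.495 rad/s.

|ω_f| ≈ 3.49 rad/s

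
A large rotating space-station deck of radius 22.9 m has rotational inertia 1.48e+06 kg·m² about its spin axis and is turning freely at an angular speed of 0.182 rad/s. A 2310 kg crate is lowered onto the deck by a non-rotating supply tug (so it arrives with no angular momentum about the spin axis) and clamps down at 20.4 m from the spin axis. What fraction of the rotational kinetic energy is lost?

The added mass arrives with no angular momentum about the spin axis, and any external torque about the spin axis is negligible, so the system's angular momentum is conserved.
Added inertia Σmr² = (2310)(20.4)² = 9.613e+05 kg·m²; I_f = 1.480e+06 + 9.613e+05 = 2.441e+06 kg·m².
ω_f = I_p ω_i / I_f = (1.480e+06)(0.182) / 2.441e+06 = 0.1103 rad/s.
KE_i = ½(1.480e+06)(0.1820 rad/s)² = 24510 J; KE_f = ½(2.441e+06)(0.1103)² = 14860 J.
Fraction lost = 0.3938.

fraction ≈ 0.394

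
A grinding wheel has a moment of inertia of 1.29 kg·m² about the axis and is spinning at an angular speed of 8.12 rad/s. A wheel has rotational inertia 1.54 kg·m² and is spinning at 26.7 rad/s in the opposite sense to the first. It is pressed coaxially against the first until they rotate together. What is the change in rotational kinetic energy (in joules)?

ΔKE ≈ -426 J

The coupling torques are internal; angular momentum about the shared axis is conserved.
Taking A's sense as positive: L = (1.290)(8.12) − (1.540)(26.7) = -30.64 kg·m²·rad/s.
Combined I = 1.290 + 1.540 = 2.830 kg·m².
ω_f = L / I = -30.64 / 2.830 = -10.83 rad/s.
KE_i = ½ΣIω² = 591.5 J; KE_f = ½(2.830)(10.83)² = 165.9 J.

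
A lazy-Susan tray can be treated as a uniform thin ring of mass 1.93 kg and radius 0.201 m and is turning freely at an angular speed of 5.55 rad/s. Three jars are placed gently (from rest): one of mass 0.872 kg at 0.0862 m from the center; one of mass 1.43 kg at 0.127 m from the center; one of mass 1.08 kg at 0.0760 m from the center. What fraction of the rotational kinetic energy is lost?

fraction ≈ 0.315

No external torque acts about the center; L_before = L_after.
I_p = (1.93)(0.201)² = 0.07797 kg·m².
Added inertia Σmr² = (0.872)(0.0862)² + (1.43)(0.127)² + (1.08)(0.0760)² = 0.03578 kg·m²; I_f = 0.07797 + 0.03578 = 0.1138 kg·m².
ω_f = I_p ω_i / I_f = (0.07797)(5.55) / 0.1138 = 3.804 rad/s.
KE_i = ½(0.07797)(5.550 rad/s)² = 1.201 J; KE_f = ½(0.1138)(3.804)² = 0.8232 J.
Fraction lost = 0.3145.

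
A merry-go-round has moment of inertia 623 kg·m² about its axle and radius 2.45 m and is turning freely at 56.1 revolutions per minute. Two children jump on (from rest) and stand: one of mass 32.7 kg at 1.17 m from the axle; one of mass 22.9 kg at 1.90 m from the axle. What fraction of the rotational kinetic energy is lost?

No external torque acts about the axle; L_before = L_after.
Added inertia Σmr² = (32.7)(1.17)² + (22.9)(1.90)² = 127.4 kg·m²; I_f = 623.0 + 127.4 = 750.4 kg·m².
ω_f = I_p ω_i / I_f = (623.0)(56.1) / 750.4 = 46.57 rpm.
KE_i = ½(623.0)(5.875 rad/s)² = 10750 J; KE_f = ½(750.4)(4.877)² = 8925 J.
Fraction lost = 0.1698.

fraction ≈ 0.170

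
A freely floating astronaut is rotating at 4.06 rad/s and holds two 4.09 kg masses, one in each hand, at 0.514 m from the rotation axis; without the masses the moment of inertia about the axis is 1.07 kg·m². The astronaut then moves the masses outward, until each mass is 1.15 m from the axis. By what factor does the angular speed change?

Angular momentum about the spin axis is conserved since the torque about it is zero.
I₁ = 1.07 + 2(4.09)(0.514)² = 3.231 kg·m²; I₂ = 1.07 + 2(4.09)(1.15)² = 11.89 kg·m².
ω₂/ω₁ = I₁/I₂ = 3.231 / 11.89 = 0.2718.

ω₂/ω₁ ≈ 0.272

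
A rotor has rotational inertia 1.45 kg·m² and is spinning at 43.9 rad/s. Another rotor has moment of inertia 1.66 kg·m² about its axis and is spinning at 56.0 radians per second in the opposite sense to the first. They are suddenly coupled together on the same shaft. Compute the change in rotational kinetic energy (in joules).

The coupling torques are internal; angular momentum about the shared axis is conserved.
Taking A's sense as positive: L = (1.450)(43.9) − (1.660)(56.0) = -29.30 kg·m²·rad/s.
Combined I = 1.450 + 1.660 = 3.110 kg·m².
ω_f = L / I = -29.30 / 3.110 = -9.423 rad/s.
KE_i = ½ΣIω² = 4000 J; KE_f = ½(3.110)(9.423)² = 138.1 J.

ΔKE ≈ -3860 J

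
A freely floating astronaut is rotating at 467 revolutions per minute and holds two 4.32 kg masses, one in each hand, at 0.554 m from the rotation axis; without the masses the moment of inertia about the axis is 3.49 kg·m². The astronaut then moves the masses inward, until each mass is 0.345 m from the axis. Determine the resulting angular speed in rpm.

No external torque acts about the spin axis, so angular momentum is conserved.
I₁ = 3.49 + 2(4.32)(0.554)² = 6.142 kg·m²; I₂ = 3.49 + 2(4.32)(0.345)² = 4.518 kg·m².
ω₂ = I₁ω₁ / I₂ = (6.142)(467 rpm) / (4.518) = 634.8 rpm.

ω₂ ≈ 635 rpm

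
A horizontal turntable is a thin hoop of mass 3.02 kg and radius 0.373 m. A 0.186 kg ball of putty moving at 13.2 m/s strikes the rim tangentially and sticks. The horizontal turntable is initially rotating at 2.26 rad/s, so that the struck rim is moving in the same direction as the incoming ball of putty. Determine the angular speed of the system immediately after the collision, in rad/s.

|ω_f| ≈ 4.18 rad/s

About the axle the impulsive forces during the collision are internal, so angular momentum about that axis is conserved.
I_p = (3.02)(0.373)² = 0.4202 kg·m². Taking the sense of the ball of putty's angular momentum as positive, L_{ball} = m v R = (0.186)(13.2)(0.373) = 0.9158 kg·m²/s.
L_i = +I_p ω_p + m v R = +(0.4202)(2.26) + 0.9158 = 1.865 kg·m²/s.
After sticking, I_f = I_p + m R² = 0.4202 + (0.186)(0.373)² = 0.4460 kg·m².
ω_f = L_i / I_f = 1.865 / 0.4460 = 4.182 rad/s.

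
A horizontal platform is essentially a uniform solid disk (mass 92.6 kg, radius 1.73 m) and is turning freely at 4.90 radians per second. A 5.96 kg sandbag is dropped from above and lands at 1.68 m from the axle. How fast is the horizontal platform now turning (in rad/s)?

No external torque acts about the axle; L_before = L_after.
I_p = ½(92.6)(1.73)² = 138.6 kg·m².
Added inertia Σmr² = (5.96)(1.68)² = 16.82 kg·m²; I_f = 138.6 + 16.82 = 155.4 kg·m².
ω_f = I_p ω_i / I_f = (138.6)(4.90) / 155.4 = 4.370 rad/s.

ω_f ≈ 4.37 rad/s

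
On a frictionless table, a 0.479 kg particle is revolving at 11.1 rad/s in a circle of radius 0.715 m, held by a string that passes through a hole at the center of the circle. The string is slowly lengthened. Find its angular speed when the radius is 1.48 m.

ω₂ ≈ 2.59 rad/s

No torque about the axis ⇒ m r₁² ω₁ = m r₂² ω₂.
ω₂ = ω₁ (r₁/r₂)² = (11.1)(0.715/1.48)² = 2.591 rad/s.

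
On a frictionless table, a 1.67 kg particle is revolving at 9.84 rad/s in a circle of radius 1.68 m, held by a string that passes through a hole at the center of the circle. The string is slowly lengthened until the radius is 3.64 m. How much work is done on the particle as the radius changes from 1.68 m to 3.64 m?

W ≈ -180 J

The constraining force is radial, so m r² ω about the center is conserved.
ω₂ = ω₁ (r₁/r₂)² = (9.84)(1.68/3.64)² = 2.096 rad/s.
W = ΔKE = ½m(v₂² − v₁²) = -179.6 J.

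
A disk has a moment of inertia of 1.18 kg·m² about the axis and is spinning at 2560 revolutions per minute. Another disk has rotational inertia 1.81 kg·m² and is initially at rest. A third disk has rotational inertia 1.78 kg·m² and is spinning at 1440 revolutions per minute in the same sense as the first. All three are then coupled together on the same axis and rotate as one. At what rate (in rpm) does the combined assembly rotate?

No external torque acts about the common axis, so total angular momentum is conserved.
Taking A's sense as positive: L = (1.180)(2560) + (1.780)(1440) = 5584 kg·m²·rpm.
Combined I = 1.180 + 1.810 + 1.780 = 4.770 kg·m².
ω_f = L / I = 5584 / 4.770 = 1171 rpm.

|ω_f| ≈ 1170 rpm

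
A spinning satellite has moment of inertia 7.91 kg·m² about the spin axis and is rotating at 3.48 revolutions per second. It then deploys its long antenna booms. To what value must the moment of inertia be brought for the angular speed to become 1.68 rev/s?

I₂ ≈ 16.4 kg·m²

With no external torque about the axis, L is conserved: I₁ω₁ = I₂ω₂.
I₂ = I₁ω₁ / ω₂ = (7.91)(3.48) / (1.68) = 16.39 kg·m².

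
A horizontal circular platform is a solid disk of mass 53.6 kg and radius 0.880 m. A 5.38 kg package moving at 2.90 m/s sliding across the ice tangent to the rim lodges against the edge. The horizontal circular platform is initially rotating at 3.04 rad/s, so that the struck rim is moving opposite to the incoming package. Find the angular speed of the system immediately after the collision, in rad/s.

The axle reaction passes through the central axle and exerts no torque about it; angular momentum about the central axle is conserved through the impact.
I_p = ½(53.6)(0.880)² = 20.75 kg·m². Taking the sense of the package's angular momentum as positive, L_{package} = m v R = (5.38)(2.90)(0.880) = 13.73 kg·m²/s.
L_i = −I_p ω_p + m v R = −(20.75)(3.04) + 13.73 = -49.36 kg·m²/s.
After sticking, I_f = I_p + m R² = 20.75 + (5.38)(0.880)² = 24.92 kg·m².
ω_f = L_i / I_f = -49.36 / 24.92 = -1.981 rad/s.

|ω_f| ≈ 1.98 rad/s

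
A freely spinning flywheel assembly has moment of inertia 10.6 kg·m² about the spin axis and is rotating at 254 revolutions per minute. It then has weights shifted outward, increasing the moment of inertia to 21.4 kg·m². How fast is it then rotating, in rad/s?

No external torque acts about the spin axis, so angular momentum is conserved.
ω₂ = I₁ω₁ / I₂ = (10.60)(254 rpm) / (21.40) = 125.8 rpm = 13.18 rad/s.

ω₂ ≈ 13.2 rad/s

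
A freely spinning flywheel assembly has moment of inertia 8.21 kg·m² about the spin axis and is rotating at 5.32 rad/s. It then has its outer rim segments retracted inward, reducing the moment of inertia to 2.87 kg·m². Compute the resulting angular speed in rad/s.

ω₂ ≈ 15.2 rad/s

Angular momentum about the spin axis is conserved since the torque about it is zero.
ω₂ = I₁ω₁ / I₂ = (8.210)(5.32 rad/s) / (2.870) = 15.22 rad/s.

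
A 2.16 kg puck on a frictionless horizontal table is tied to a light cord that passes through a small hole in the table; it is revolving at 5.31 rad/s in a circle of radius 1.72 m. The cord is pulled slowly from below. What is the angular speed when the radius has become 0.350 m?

No torque about the axis ⇒ m r₁² ω₁ = m r₂² ω₂.
ω₂ = ω₁ (r₁/r₂)² = (5.31)(1.72/0.350)² = 128.2 rad/s.

ω₂ ≈ 128 rad/s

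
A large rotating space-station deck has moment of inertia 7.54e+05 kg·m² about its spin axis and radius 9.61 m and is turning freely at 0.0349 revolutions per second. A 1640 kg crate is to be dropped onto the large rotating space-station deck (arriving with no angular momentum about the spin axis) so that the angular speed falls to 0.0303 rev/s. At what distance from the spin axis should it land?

The added mass arrives with no angular momentum about the spin axis, and any external torque about the spin axis is negligible, so the system's angular momentum is conserved.
I_p ω_i = (I_p + m r²) ω_f ⇒ m r² = I_p(ω_i/ω_f − 1) = 7.540e+05(0.0349/0.0303 − 1) = 1.145e+05 kg·m².
r = √(1.145e+05/1640) = 8.355 m.

r ≈ 8.35 m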